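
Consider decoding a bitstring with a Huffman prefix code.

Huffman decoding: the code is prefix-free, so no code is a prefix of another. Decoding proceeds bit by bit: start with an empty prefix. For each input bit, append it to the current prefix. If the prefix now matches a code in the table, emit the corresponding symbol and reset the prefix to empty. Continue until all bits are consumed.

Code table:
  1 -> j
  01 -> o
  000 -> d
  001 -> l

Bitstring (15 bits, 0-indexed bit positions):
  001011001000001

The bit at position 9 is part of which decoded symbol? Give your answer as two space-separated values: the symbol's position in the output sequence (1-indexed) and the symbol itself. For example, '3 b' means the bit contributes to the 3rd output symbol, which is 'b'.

Bit 0: prefix='0' (no match yet)
Bit 1: prefix='00' (no match yet)
Bit 2: prefix='001' -> emit 'l', reset
Bit 3: prefix='0' (no match yet)
Bit 4: prefix='01' -> emit 'o', reset
Bit 5: prefix='1' -> emit 'j', reset
Bit 6: prefix='0' (no match yet)
Bit 7: prefix='00' (no match yet)
Bit 8: prefix='001' -> emit 'l', reset
Bit 9: prefix='0' (no match yet)
Bit 10: prefix='00' (no match yet)
Bit 11: prefix='000' -> emit 'd', reset
Bit 12: prefix='0' (no match yet)
Bit 13: prefix='00' (no match yet)

Answer: 5 d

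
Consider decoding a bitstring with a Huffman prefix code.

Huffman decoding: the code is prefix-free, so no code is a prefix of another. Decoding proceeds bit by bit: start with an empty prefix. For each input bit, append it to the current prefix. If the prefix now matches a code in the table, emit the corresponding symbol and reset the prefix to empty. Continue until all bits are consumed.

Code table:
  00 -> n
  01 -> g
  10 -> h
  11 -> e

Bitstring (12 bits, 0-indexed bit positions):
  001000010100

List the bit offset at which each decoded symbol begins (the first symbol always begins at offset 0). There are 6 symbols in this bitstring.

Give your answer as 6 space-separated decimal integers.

Bit 0: prefix='0' (no match yet)
Bit 1: prefix='00' -> emit 'n', reset
Bit 2: prefix='1' (no match yet)
Bit 3: prefix='10' -> emit 'h', reset
Bit 4: prefix='0' (no match yet)
Bit 5: prefix='00' -> emit 'n', reset
Bit 6: prefix='0' (no match yet)
Bit 7: prefix='01' -> emit 'g', reset
Bit 8: prefix='0' (no match yet)
Bit 9: prefix='01' -> emit 'g', reset
Bit 10: prefix='0' (no match yet)
Bit 11: prefix='00' -> emit 'n', reset

Answer: 0 2 4 6 8 10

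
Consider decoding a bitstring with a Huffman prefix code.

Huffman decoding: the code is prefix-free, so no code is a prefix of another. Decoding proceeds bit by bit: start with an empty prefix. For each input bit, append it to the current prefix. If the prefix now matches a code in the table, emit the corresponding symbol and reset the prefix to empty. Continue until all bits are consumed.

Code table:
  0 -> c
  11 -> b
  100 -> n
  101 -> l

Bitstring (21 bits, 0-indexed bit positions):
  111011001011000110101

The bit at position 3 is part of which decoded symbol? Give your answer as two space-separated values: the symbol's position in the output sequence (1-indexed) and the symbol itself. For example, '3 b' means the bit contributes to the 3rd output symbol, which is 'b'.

Answer: 2 l

Derivation:
Bit 0: prefix='1' (no match yet)
Bit 1: prefix='11' -> emit 'b', reset
Bit 2: prefix='1' (no match yet)
Bit 3: prefix='10' (no match yet)
Bit 4: prefix='101' -> emit 'l', reset
Bit 5: prefix='1' (no match yet)
Bit 6: prefix='10' (no match yet)
Bit 7: prefix='100' -> emit 'n', reset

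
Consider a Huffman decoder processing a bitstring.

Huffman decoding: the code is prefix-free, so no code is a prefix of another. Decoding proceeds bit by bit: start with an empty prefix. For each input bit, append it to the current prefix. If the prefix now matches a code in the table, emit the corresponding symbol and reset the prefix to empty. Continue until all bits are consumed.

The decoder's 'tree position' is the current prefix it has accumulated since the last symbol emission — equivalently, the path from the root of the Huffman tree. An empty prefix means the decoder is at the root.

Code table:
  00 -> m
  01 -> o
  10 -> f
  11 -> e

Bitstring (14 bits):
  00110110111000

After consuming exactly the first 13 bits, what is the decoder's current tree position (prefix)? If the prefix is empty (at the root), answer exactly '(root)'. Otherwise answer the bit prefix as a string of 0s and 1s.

Answer: 0

Derivation:
Bit 0: prefix='0' (no match yet)
Bit 1: prefix='00' -> emit 'm', reset
Bit 2: prefix='1' (no match yet)
Bit 3: prefix='11' -> emit 'e', reset
Bit 4: prefix='0' (no match yet)
Bit 5: prefix='01' -> emit 'o', reset
Bit 6: prefix='1' (no match yet)
Bit 7: prefix='10' -> emit 'f', reset
Bit 8: prefix='1' (no match yet)
Bit 9: prefix='11' -> emit 'e', reset
Bit 10: prefix='1' (no match yet)
Bit 11: prefix='10' -> emit 'f', reset
Bit 12: prefix='0' (no match yet)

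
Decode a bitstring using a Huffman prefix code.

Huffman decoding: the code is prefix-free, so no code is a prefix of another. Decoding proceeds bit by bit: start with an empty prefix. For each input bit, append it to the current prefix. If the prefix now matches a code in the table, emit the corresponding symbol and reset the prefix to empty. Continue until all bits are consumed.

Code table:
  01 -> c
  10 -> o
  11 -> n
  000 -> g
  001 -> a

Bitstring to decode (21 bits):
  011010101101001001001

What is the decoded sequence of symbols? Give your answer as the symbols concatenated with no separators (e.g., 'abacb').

Bit 0: prefix='0' (no match yet)
Bit 1: prefix='01' -> emit 'c', reset
Bit 2: prefix='1' (no match yet)
Bit 3: prefix='10' -> emit 'o', reset
Bit 4: prefix='1' (no match yet)
Bit 5: prefix='10' -> emit 'o', reset
Bit 6: prefix='1' (no match yet)
Bit 7: prefix='10' -> emit 'o', reset
Bit 8: prefix='1' (no match yet)
Bit 9: prefix='11' -> emit 'n', reset
Bit 10: prefix='0' (no match yet)
Bit 11: prefix='01' -> emit 'c', reset
Bit 12: prefix='0' (no match yet)
Bit 13: prefix='00' (no match yet)
Bit 14: prefix='001' -> emit 'a', reset
Bit 15: prefix='0' (no match yet)
Bit 16: prefix='00' (no match yet)
Bit 17: prefix='001' -> emit 'a', reset
Bit 18: prefix='0' (no match yet)
Bit 19: prefix='00' (no match yet)
Bit 20: prefix='001' -> emit 'a', reset

Answer: coooncaaa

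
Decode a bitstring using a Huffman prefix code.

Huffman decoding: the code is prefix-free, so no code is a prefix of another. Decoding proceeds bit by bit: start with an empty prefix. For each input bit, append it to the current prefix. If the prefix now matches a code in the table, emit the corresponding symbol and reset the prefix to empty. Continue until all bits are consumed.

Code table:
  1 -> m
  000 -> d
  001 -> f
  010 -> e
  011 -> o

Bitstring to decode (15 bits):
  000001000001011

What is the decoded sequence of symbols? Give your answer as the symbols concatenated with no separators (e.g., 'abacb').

Bit 0: prefix='0' (no match yet)
Bit 1: prefix='00' (no match yet)
Bit 2: prefix='000' -> emit 'd', reset
Bit 3: prefix='0' (no match yet)
Bit 4: prefix='00' (no match yet)
Bit 5: prefix='001' -> emit 'f', reset
Bit 6: prefix='0' (no match yet)
Bit 7: prefix='00' (no match yet)
Bit 8: prefix='000' -> emit 'd', reset
Bit 9: prefix='0' (no match yet)
Bit 10: prefix='00' (no match yet)
Bit 11: prefix='001' -> emit 'f', reset
Bit 12: prefix='0' (no match yet)
Bit 13: prefix='01' (no match yet)
Bit 14: prefix='011' -> emit 'o', reset

Answer: dfdfo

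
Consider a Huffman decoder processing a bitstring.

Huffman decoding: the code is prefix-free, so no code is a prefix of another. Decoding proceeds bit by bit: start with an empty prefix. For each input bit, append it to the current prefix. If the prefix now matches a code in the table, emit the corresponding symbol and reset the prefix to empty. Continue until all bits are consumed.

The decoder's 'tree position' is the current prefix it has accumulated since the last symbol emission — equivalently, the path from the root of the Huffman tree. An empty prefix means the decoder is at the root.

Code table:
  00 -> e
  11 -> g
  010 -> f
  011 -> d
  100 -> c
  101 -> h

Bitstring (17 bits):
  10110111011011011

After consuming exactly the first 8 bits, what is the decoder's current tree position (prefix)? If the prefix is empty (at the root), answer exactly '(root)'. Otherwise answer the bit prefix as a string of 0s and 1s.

Bit 0: prefix='1' (no match yet)
Bit 1: prefix='10' (no match yet)
Bit 2: prefix='101' -> emit 'h', reset
Bit 3: prefix='1' (no match yet)
Bit 4: prefix='10' (no match yet)
Bit 5: prefix='101' -> emit 'h', reset
Bit 6: prefix='1' (no match yet)
Bit 7: prefix='11' -> emit 'g', reset

Answer: (root)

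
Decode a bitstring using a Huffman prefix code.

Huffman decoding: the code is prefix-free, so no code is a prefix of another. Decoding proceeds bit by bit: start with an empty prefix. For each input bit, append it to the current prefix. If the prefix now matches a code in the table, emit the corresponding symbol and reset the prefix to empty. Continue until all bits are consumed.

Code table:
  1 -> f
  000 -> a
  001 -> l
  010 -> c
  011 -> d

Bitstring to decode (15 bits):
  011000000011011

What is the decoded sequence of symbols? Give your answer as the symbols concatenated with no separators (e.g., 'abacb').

Answer: daadd

Derivation:
Bit 0: prefix='0' (no match yet)
Bit 1: prefix='01' (no match yet)
Bit 2: prefix='011' -> emit 'd', reset
Bit 3: prefix='0' (no match yet)
Bit 4: prefix='00' (no match yet)
Bit 5: prefix='000' -> emit 'a', reset
Bit 6: prefix='0' (no match yet)
Bit 7: prefix='00' (no match yet)
Bit 8: prefix='000' -> emit 'a', reset
Bit 9: prefix='0' (no match yet)
Bit 10: prefix='01' (no match yet)
Bit 11: prefix='011' -> emit 'd', reset
Bit 12: prefix='0' (no match yet)
Bit 13: prefix='01' (no match yet)
Bit 14: prefix='011' -> emit 'd', reset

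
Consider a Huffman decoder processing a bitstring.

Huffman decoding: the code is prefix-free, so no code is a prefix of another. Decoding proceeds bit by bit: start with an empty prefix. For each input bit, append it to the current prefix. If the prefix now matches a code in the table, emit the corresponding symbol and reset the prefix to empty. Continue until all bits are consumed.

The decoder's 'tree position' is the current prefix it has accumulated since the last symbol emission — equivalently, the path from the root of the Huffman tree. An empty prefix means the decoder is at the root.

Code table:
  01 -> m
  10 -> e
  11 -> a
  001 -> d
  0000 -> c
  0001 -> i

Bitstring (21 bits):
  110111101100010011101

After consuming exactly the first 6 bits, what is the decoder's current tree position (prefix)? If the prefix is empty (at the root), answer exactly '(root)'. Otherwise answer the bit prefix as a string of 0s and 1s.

Answer: (root)

Derivation:
Bit 0: prefix='1' (no match yet)
Bit 1: prefix='11' -> emit 'a', reset
Bit 2: prefix='0' (no match yet)
Bit 3: prefix='01' -> emit 'm', reset
Bit 4: prefix='1' (no match yet)
Bit 5: prefix='11' -> emit 'a', reset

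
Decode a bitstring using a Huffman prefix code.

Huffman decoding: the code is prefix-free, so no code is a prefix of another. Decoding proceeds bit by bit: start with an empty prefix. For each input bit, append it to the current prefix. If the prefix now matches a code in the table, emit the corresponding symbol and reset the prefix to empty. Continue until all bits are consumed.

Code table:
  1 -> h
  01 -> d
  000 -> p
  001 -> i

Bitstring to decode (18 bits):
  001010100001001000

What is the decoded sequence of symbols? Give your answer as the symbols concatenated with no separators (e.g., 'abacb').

Bit 0: prefix='0' (no match yet)
Bit 1: prefix='00' (no match yet)
Bit 2: prefix='001' -> emit 'i', reset
Bit 3: prefix='0' (no match yet)
Bit 4: prefix='01' -> emit 'd', reset
Bit 5: prefix='0' (no match yet)
Bit 6: prefix='01' -> emit 'd', reset
Bit 7: prefix='0' (no match yet)
Bit 8: prefix='00' (no match yet)
Bit 9: prefix='000' -> emit 'p', reset
Bit 10: prefix='0' (no match yet)
Bit 11: prefix='01' -> emit 'd', reset
Bit 12: prefix='0' (no match yet)
Bit 13: prefix='00' (no match yet)
Bit 14: prefix='001' -> emit 'i', reset
Bit 15: prefix='0' (no match yet)
Bit 16: prefix='00' (no match yet)
Bit 17: prefix='000' -> emit 'p', reset

Answer: iddpdip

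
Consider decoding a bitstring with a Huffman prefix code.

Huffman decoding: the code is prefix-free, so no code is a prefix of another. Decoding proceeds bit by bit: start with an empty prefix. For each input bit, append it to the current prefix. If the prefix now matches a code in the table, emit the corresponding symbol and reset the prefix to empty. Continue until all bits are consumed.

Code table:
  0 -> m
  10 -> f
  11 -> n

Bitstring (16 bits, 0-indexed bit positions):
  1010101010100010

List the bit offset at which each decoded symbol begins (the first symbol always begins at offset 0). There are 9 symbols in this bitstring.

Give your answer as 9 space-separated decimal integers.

Answer: 0 2 4 6 8 10 12 13 14

Derivation:
Bit 0: prefix='1' (no match yet)
Bit 1: prefix='10' -> emit 'f', reset
Bit 2: prefix='1' (no match yet)
Bit 3: prefix='10' -> emit 'f', reset
Bit 4: prefix='1' (no match yet)
Bit 5: prefix='10' -> emit 'f', reset
Bit 6: prefix='1' (no match yet)
Bit 7: prefix='10' -> emit 'f', reset
Bit 8: prefix='1' (no match yet)
Bit 9: prefix='10' -> emit 'f', reset
Bit 10: prefix='1' (no match yet)
Bit 11: prefix='10' -> emit 'f', reset
Bit 12: prefix='0' -> emit 'm', reset
Bit 13: prefix='0' -> emit 'm', reset
Bit 14: prefix='1' (no match yet)
Bit 15: prefix='10' -> emit 'f', reset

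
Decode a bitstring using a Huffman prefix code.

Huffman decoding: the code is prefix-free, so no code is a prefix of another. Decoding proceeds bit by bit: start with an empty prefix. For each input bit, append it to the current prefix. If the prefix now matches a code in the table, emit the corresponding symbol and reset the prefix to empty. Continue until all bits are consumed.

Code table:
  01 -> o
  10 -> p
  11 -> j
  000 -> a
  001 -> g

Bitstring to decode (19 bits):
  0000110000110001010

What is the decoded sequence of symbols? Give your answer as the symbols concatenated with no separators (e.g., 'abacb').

Bit 0: prefix='0' (no match yet)
Bit 1: prefix='00' (no match yet)
Bit 2: prefix='000' -> emit 'a', reset
Bit 3: prefix='0' (no match yet)
Bit 4: prefix='01' -> emit 'o', reset
Bit 5: prefix='1' (no match yet)
Bit 6: prefix='10' -> emit 'p', reset
Bit 7: prefix='0' (no match yet)
Bit 8: prefix='00' (no match yet)
Bit 9: prefix='000' -> emit 'a', reset
Bit 10: prefix='1' (no match yet)
Bit 11: prefix='11' -> emit 'j', reset
Bit 12: prefix='0' (no match yet)
Bit 13: prefix='00' (no match yet)
Bit 14: prefix='000' -> emit 'a', reset
Bit 15: prefix='1' (no match yet)
Bit 16: prefix='10' -> emit 'p', reset
Bit 17: prefix='1' (no match yet)
Bit 18: prefix='10' -> emit 'p', reset

Answer: aopajapp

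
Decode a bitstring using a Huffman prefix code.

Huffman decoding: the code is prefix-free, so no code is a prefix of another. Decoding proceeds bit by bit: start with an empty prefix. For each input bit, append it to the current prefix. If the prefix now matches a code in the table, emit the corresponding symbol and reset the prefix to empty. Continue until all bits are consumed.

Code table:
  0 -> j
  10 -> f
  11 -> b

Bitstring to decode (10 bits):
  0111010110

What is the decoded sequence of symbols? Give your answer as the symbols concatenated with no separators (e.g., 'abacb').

Answer: jbffbj

Derivation:
Bit 0: prefix='0' -> emit 'j', reset
Bit 1: prefix='1' (no match yet)
Bit 2: prefix='11' -> emit 'b', reset
Bit 3: prefix='1' (no match yet)
Bit 4: prefix='10' -> emit 'f', reset
Bit 5: prefix='1' (no match yet)
Bit 6: prefix='10' -> emit 'f', reset
Bit 7: prefix='1' (no match yet)
Bit 8: prefix='11' -> emit 'b', reset
Bit 9: prefix='0' -> emit 'j', reset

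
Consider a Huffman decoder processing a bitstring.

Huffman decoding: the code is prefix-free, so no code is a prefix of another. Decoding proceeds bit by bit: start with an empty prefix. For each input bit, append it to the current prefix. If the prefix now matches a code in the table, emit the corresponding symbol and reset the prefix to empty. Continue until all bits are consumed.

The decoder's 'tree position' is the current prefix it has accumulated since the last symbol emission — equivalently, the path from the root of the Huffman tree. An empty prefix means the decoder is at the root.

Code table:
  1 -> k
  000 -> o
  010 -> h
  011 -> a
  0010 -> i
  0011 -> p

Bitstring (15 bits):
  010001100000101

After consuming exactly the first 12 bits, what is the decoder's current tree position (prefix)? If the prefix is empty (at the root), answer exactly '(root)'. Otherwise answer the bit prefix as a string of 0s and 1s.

Bit 0: prefix='0' (no match yet)
Bit 1: prefix='01' (no match yet)
Bit 2: prefix='010' -> emit 'h', reset
Bit 3: prefix='0' (no match yet)
Bit 4: prefix='00' (no match yet)
Bit 5: prefix='001' (no match yet)
Bit 6: prefix='0011' -> emit 'p', reset
Bit 7: prefix='0' (no match yet)
Bit 8: prefix='00' (no match yet)
Bit 9: prefix='000' -> emit 'o', reset
Bit 10: prefix='0' (no match yet)
Bit 11: prefix='00' (no match yet)

Answer: 00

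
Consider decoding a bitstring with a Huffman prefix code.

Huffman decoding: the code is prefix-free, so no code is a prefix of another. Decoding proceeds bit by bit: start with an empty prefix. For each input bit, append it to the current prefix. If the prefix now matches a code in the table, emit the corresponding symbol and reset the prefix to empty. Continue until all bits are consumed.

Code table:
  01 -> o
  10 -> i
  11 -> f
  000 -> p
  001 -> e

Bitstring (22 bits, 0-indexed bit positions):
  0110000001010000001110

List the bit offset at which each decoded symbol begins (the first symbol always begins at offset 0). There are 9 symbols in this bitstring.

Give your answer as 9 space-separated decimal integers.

Bit 0: prefix='0' (no match yet)
Bit 1: prefix='01' -> emit 'o', reset
Bit 2: prefix='1' (no match yet)
Bit 3: prefix='10' -> emit 'i', reset
Bit 4: prefix='0' (no match yet)
Bit 5: prefix='00' (no match yet)
Bit 6: prefix='000' -> emit 'p', reset
Bit 7: prefix='0' (no match yet)
Bit 8: prefix='00' (no match yet)
Bit 9: prefix='001' -> emit 'e', reset
Bit 10: prefix='0' (no match yet)
Bit 11: prefix='01' -> emit 'o', reset
Bit 12: prefix='0' (no match yet)
Bit 13: prefix='00' (no match yet)
Bit 14: prefix='000' -> emit 'p', reset
Bit 15: prefix='0' (no match yet)
Bit 16: prefix='00' (no match yet)
Bit 17: prefix='000' -> emit 'p', reset
Bit 18: prefix='1' (no match yet)
Bit 19: prefix='11' -> emit 'f', reset
Bit 20: prefix='1' (no match yet)
Bit 21: prefix='10' -> emit 'i', reset

Answer: 0 2 4 7 10 12 15 18 20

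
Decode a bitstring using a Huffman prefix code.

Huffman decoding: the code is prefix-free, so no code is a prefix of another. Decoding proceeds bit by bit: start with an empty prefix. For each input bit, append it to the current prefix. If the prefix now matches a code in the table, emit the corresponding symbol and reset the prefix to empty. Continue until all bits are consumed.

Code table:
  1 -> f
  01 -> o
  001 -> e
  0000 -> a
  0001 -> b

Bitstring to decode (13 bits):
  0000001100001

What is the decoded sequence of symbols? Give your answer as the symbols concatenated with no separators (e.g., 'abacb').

Answer: aefaf

Derivation:
Bit 0: prefix='0' (no match yet)
Bit 1: prefix='00' (no match yet)
Bit 2: prefix='000' (no match yet)
Bit 3: prefix='0000' -> emit 'a', reset
Bit 4: prefix='0' (no match yet)
Bit 5: prefix='00' (no match yet)
Bit 6: prefix='001' -> emit 'e', reset
Bit 7: prefix='1' -> emit 'f', reset
Bit 8: prefix='0' (no match yet)
Bit 9: prefix='00' (no match yet)
Bit 10: prefix='000' (no match yet)
Bit 11: prefix='0000' -> emit 'a', reset
Bit 12: prefix='1' -> emit 'f', reset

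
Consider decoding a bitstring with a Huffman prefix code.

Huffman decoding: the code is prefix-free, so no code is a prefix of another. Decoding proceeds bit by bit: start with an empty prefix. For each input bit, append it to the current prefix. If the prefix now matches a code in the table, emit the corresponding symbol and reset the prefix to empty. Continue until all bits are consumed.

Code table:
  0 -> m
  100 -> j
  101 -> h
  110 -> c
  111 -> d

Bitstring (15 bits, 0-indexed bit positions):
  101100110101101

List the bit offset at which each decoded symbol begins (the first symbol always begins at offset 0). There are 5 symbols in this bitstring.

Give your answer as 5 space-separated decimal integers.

Answer: 0 3 6 9 12

Derivation:
Bit 0: prefix='1' (no match yet)
Bit 1: prefix='10' (no match yet)
Bit 2: prefix='101' -> emit 'h', reset
Bit 3: prefix='1' (no match yet)
Bit 4: prefix='10' (no match yet)
Bit 5: prefix='100' -> emit 'j', reset
Bit 6: prefix='1' (no match yet)
Bit 7: prefix='11' (no match yet)
Bit 8: prefix='110' -> emit 'c', reset
Bit 9: prefix='1' (no match yet)
Bit 10: prefix='10' (no match yet)
Bit 11: prefix='101' -> emit 'h', reset
Bit 12: prefix='1' (no match yet)
Bit 13: prefix='10' (no match yet)
Bit 14: prefix='101' -> emit 'h', reset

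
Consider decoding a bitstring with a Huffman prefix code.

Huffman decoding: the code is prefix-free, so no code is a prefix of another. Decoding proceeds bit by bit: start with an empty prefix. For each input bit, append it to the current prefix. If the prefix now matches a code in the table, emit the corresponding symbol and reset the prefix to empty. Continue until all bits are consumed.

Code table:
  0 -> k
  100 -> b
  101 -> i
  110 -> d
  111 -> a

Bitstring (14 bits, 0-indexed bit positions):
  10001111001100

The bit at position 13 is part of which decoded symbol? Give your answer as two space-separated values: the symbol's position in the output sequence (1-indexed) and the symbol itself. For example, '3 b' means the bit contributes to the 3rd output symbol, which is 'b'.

Bit 0: prefix='1' (no match yet)
Bit 1: prefix='10' (no match yet)
Bit 2: prefix='100' -> emit 'b', reset
Bit 3: prefix='0' -> emit 'k', reset
Bit 4: prefix='1' (no match yet)
Bit 5: prefix='11' (no match yet)
Bit 6: prefix='111' -> emit 'a', reset
Bit 7: prefix='1' (no match yet)
Bit 8: prefix='10' (no match yet)
Bit 9: prefix='100' -> emit 'b', reset
Bit 10: prefix='1' (no match yet)
Bit 11: prefix='11' (no match yet)
Bit 12: prefix='110' -> emit 'd', reset
Bit 13: prefix='0' -> emit 'k', reset

Answer: 6 k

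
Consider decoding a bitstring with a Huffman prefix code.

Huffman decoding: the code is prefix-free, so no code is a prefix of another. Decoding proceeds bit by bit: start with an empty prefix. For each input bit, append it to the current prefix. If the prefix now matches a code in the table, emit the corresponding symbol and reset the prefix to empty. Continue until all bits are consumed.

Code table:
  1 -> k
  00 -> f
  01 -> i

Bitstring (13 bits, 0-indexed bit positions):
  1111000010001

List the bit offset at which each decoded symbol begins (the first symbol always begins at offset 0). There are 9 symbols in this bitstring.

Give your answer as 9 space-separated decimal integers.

Bit 0: prefix='1' -> emit 'k', reset
Bit 1: prefix='1' -> emit 'k', reset
Bit 2: prefix='1' -> emit 'k', reset
Bit 3: prefix='1' -> emit 'k', reset
Bit 4: prefix='0' (no match yet)
Bit 5: prefix='00' -> emit 'f', reset
Bit 6: prefix='0' (no match yet)
Bit 7: prefix='00' -> emit 'f', reset
Bit 8: prefix='1' -> emit 'k', reset
Bit 9: prefix='0' (no match yet)
Bit 10: prefix='00' -> emit 'f', reset
Bit 11: prefix='0' (no match yet)
Bit 12: prefix='01' -> emit 'i', reset

Answer: 0 1 2 3 4 6 8 9 11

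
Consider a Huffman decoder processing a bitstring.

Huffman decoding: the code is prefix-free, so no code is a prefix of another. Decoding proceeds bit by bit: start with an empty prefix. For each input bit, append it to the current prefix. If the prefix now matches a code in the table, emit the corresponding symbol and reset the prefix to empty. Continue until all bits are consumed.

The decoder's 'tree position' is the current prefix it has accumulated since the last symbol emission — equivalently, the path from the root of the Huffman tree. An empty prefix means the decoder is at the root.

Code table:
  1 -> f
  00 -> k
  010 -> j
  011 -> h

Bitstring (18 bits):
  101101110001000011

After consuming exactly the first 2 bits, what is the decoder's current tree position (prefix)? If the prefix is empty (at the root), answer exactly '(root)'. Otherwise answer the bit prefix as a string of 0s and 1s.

Answer: 0

Derivation:
Bit 0: prefix='1' -> emit 'f', reset
Bit 1: prefix='0' (no match yet)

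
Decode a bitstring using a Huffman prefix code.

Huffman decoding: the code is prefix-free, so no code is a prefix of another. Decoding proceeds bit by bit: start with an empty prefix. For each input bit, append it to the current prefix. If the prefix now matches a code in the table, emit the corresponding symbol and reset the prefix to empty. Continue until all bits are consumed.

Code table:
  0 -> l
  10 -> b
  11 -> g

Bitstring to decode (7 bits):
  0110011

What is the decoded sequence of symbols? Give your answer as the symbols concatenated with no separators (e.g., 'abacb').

Answer: lgllg

Derivation:
Bit 0: prefix='0' -> emit 'l', reset
Bit 1: prefix='1' (no match yet)
Bit 2: prefix='11' -> emit 'g', reset
Bit 3: prefix='0' -> emit 'l', reset
Bit 4: prefix='0' -> emit 'l', reset
Bit 5: prefix='1' (no match yet)
Bit 6: prefix='11' -> emit 'g', reset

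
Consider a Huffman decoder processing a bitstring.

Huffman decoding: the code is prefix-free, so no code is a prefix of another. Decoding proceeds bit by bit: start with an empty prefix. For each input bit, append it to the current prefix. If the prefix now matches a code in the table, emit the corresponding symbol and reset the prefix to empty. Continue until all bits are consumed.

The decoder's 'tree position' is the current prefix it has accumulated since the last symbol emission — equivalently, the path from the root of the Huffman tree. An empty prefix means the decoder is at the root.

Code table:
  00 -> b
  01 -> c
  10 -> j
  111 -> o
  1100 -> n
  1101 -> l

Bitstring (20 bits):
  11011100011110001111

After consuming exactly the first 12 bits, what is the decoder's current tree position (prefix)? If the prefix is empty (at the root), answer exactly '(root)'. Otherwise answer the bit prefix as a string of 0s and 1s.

Bit 0: prefix='1' (no match yet)
Bit 1: prefix='11' (no match yet)
Bit 2: prefix='110' (no match yet)
Bit 3: prefix='1101' -> emit 'l', reset
Bit 4: prefix='1' (no match yet)
Bit 5: prefix='11' (no match yet)
Bit 6: prefix='110' (no match yet)
Bit 7: prefix='1100' -> emit 'n', reset
Bit 8: prefix='0' (no match yet)
Bit 9: prefix='01' -> emit 'c', reset
Bit 10: prefix='1' (no match yet)
Bit 11: prefix='11' (no match yet)

Answer: 11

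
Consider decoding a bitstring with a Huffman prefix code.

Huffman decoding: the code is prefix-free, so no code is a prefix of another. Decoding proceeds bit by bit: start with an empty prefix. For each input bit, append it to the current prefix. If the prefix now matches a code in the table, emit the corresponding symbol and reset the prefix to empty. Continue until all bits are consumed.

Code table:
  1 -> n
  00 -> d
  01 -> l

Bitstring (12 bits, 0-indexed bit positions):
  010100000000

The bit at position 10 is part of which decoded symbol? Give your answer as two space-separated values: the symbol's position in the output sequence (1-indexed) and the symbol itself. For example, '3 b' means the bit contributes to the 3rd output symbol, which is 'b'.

Bit 0: prefix='0' (no match yet)
Bit 1: prefix='01' -> emit 'l', reset
Bit 2: prefix='0' (no match yet)
Bit 3: prefix='01' -> emit 'l', reset
Bit 4: prefix='0' (no match yet)
Bit 5: prefix='00' -> emit 'd', reset
Bit 6: prefix='0' (no match yet)
Bit 7: prefix='00' -> emit 'd', reset
Bit 8: prefix='0' (no match yet)
Bit 9: prefix='00' -> emit 'd', reset
Bit 10: prefix='0' (no match yet)
Bit 11: prefix='00' -> emit 'd', reset

Answer: 6 d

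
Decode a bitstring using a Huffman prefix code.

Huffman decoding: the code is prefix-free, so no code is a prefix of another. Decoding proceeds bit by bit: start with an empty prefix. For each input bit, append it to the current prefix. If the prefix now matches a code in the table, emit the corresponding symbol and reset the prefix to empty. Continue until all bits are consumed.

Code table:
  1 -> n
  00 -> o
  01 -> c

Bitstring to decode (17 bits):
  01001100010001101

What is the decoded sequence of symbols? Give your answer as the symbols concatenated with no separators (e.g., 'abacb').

Answer: connococnc

Derivation:
Bit 0: prefix='0' (no match yet)
Bit 1: prefix='01' -> emit 'c', reset
Bit 2: prefix='0' (no match yet)
Bit 3: prefix='00' -> emit 'o', reset
Bit 4: prefix='1' -> emit 'n', reset
Bit 5: prefix='1' -> emit 'n', reset
Bit 6: prefix='0' (no match yet)
Bit 7: prefix='00' -> emit 'o', reset
Bit 8: prefix='0' (no match yet)
Bit 9: prefix='01' -> emit 'c', reset
Bit 10: prefix='0' (no match yet)
Bit 11: prefix='00' -> emit 'o', reset
Bit 12: prefix='0' (no match yet)
Bit 13: prefix='01' -> emit 'c', reset
Bit 14: prefix='1' -> emit 'n', reset
Bit 15: prefix='0' (no match yet)
Bit 16: prefix='01' -> emit 'c', reset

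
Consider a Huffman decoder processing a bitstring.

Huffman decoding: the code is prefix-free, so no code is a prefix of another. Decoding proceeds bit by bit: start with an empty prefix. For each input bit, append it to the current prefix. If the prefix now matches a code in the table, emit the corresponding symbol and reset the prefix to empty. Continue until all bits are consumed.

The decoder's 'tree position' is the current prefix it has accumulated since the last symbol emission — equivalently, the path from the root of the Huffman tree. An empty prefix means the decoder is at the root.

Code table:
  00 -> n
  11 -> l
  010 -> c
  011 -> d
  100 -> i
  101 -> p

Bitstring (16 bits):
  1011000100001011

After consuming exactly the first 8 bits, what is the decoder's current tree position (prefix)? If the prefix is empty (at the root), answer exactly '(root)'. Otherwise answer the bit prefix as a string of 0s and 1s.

Bit 0: prefix='1' (no match yet)
Bit 1: prefix='10' (no match yet)
Bit 2: prefix='101' -> emit 'p', reset
Bit 3: prefix='1' (no match yet)
Bit 4: prefix='10' (no match yet)
Bit 5: prefix='100' -> emit 'i', reset
Bit 6: prefix='0' (no match yet)
Bit 7: prefix='01' (no match yet)

Answer: 01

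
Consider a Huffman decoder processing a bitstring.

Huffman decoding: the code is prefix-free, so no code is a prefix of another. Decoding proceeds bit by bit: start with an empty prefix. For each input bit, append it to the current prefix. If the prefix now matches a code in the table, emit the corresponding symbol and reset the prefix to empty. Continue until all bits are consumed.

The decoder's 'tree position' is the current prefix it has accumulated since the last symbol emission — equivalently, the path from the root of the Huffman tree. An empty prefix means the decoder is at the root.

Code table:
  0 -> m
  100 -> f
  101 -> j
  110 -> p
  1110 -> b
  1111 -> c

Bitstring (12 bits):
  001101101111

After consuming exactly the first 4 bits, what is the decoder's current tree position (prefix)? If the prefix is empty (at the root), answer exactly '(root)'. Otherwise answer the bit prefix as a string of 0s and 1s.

Bit 0: prefix='0' -> emit 'm', reset
Bit 1: prefix='0' -> emit 'm', reset
Bit 2: prefix='1' (no match yet)
Bit 3: prefix='11' (no match yet)

Answer: 11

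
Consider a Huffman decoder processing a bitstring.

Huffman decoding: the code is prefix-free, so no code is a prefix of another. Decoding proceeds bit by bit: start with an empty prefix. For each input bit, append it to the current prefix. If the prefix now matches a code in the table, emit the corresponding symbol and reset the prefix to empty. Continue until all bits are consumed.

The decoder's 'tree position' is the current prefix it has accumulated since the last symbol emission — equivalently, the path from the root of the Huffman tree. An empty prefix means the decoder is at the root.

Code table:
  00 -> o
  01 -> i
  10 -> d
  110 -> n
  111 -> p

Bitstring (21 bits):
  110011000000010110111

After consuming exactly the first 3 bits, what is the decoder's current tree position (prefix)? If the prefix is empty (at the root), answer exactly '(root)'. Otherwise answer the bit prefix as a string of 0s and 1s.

Answer: (root)

Derivation:
Bit 0: prefix='1' (no match yet)
Bit 1: prefix='11' (no match yet)
Bit 2: prefix='110' -> emit 'n', reset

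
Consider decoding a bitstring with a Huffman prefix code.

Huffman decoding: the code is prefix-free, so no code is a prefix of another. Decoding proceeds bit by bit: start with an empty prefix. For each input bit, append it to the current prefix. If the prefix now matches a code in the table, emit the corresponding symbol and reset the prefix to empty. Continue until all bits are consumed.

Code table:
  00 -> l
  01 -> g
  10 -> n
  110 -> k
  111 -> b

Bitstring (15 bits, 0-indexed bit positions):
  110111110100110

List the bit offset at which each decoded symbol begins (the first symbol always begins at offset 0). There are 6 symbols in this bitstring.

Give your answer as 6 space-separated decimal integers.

Answer: 0 3 6 9 11 13

Derivation:
Bit 0: prefix='1' (no match yet)
Bit 1: prefix='11' (no match yet)
Bit 2: prefix='110' -> emit 'k', reset
Bit 3: prefix='1' (no match yet)
Bit 4: prefix='11' (no match yet)
Bit 5: prefix='111' -> emit 'b', reset
Bit 6: prefix='1' (no match yet)
Bit 7: prefix='11' (no match yet)
Bit 8: prefix='110' -> emit 'k', reset
Bit 9: prefix='1' (no match yet)
Bit 10: prefix='10' -> emit 'n', reset
Bit 11: prefix='0' (no match yet)
Bit 12: prefix='01' -> emit 'g', reset
Bit 13: prefix='1' (no match yet)
Bit 14: prefix='10' -> emit 'n', reset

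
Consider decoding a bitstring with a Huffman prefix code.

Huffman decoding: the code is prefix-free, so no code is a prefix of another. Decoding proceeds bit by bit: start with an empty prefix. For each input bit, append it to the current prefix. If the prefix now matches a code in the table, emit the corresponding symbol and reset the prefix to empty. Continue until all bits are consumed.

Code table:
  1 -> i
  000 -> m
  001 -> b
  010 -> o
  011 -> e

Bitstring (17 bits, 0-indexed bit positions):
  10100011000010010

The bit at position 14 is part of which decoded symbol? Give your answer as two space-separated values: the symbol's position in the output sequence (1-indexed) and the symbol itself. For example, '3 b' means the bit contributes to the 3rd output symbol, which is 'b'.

Bit 0: prefix='1' -> emit 'i', reset
Bit 1: prefix='0' (no match yet)
Bit 2: prefix='01' (no match yet)
Bit 3: prefix='010' -> emit 'o', reset
Bit 4: prefix='0' (no match yet)
Bit 5: prefix='00' (no match yet)
Bit 6: prefix='001' -> emit 'b', reset
Bit 7: prefix='1' -> emit 'i', reset
Bit 8: prefix='0' (no match yet)
Bit 9: prefix='00' (no match yet)
Bit 10: prefix='000' -> emit 'm', reset
Bit 11: prefix='0' (no match yet)
Bit 12: prefix='01' (no match yet)
Bit 13: prefix='010' -> emit 'o', reset
Bit 14: prefix='0' (no match yet)
Bit 15: prefix='01' (no match yet)
Bit 16: prefix='010' -> emit 'o', reset

Answer: 7 o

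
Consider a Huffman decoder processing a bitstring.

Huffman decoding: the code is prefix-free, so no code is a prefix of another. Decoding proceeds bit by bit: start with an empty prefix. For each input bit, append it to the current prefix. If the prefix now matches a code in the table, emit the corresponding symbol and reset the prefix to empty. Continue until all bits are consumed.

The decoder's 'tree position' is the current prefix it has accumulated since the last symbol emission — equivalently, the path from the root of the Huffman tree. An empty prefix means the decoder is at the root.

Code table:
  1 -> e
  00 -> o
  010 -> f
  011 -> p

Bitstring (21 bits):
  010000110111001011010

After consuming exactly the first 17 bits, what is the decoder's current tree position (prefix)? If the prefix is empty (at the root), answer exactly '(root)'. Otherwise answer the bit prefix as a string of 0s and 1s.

Answer: 01

Derivation:
Bit 0: prefix='0' (no match yet)
Bit 1: prefix='01' (no match yet)
Bit 2: prefix='010' -> emit 'f', reset
Bit 3: prefix='0' (no match yet)
Bit 4: prefix='00' -> emit 'o', reset
Bit 5: prefix='0' (no match yet)
Bit 6: prefix='01' (no match yet)
Bit 7: prefix='011' -> emit 'p', reset
Bit 8: prefix='0' (no match yet)
Bit 9: prefix='01' (no match yet)
Bit 10: prefix='011' -> emit 'p', reset
Bit 11: prefix='1' -> emit 'e', reset
Bit 12: prefix='0' (no match yet)
Bit 13: prefix='00' -> emit 'o', reset
Bit 14: prefix='1' -> emit 'e', reset
Bit 15: prefix='0' (no match yet)
Bit 16: prefix='01' (no match yet)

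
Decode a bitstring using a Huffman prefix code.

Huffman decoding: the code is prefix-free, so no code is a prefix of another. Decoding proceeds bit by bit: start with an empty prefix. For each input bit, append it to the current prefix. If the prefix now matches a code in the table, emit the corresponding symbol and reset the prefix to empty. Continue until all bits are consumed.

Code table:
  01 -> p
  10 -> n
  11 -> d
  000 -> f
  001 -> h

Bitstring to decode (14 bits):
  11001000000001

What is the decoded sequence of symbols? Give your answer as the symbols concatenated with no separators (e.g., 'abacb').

Bit 0: prefix='1' (no match yet)
Bit 1: prefix='11' -> emit 'd', reset
Bit 2: prefix='0' (no match yet)
Bit 3: prefix='00' (no match yet)
Bit 4: prefix='001' -> emit 'h', reset
Bit 5: prefix='0' (no match yet)
Bit 6: prefix='00' (no match yet)
Bit 7: prefix='000' -> emit 'f', reset
Bit 8: prefix='0' (no match yet)
Bit 9: prefix='00' (no match yet)
Bit 10: prefix='000' -> emit 'f', reset
Bit 11: prefix='0' (no match yet)
Bit 12: prefix='00' (no match yet)
Bit 13: prefix='001' -> emit 'h', reset

Answer: dhffh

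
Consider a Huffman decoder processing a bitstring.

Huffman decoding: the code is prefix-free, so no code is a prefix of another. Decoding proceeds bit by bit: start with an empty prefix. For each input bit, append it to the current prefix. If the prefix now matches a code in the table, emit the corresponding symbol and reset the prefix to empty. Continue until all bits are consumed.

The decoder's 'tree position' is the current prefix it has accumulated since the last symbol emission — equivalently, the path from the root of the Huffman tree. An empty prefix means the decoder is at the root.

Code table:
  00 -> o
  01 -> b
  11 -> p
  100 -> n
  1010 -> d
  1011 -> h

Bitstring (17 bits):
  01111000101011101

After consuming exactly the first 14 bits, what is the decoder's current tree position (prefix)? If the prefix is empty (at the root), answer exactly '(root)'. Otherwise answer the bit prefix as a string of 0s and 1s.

Answer: 1

Derivation:
Bit 0: prefix='0' (no match yet)
Bit 1: prefix='01' -> emit 'b', reset
Bit 2: prefix='1' (no match yet)
Bit 3: prefix='11' -> emit 'p', reset
Bit 4: prefix='1' (no match yet)
Bit 5: prefix='10' (no match yet)
Bit 6: prefix='100' -> emit 'n', reset
Bit 7: prefix='0' (no match yet)
Bit 8: prefix='01' -> emit 'b', reset
Bit 9: prefix='0' (no match yet)
Bit 10: prefix='01' -> emit 'b', reset
Bit 11: prefix='0' (no match yet)
Bit 12: prefix='01' -> emit 'b', reset
Bit 13: prefix='1' (no match yet)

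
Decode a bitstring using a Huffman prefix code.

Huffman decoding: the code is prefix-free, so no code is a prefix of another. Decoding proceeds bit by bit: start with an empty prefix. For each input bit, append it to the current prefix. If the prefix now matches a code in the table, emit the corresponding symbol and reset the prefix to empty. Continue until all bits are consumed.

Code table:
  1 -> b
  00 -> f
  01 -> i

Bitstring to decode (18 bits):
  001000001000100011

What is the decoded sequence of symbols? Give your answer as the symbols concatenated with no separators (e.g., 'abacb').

Answer: fbffififib

Derivation:
Bit 0: prefix='0' (no match yet)
Bit 1: prefix='00' -> emit 'f', reset
Bit 2: prefix='1' -> emit 'b', reset
Bit 3: prefix='0' (no match yet)
Bit 4: prefix='00' -> emit 'f', reset
Bit 5: prefix='0' (no match yet)
Bit 6: prefix='00' -> emit 'f', reset
Bit 7: prefix='0' (no match yet)
Bit 8: prefix='01' -> emit 'i', reset
Bit 9: prefix='0' (no match yet)
Bit 10: prefix='00' -> emit 'f', reset
Bit 11: prefix='0' (no match yet)
Bit 12: prefix='01' -> emit 'i', reset
Bit 13: prefix='0' (no match yet)
Bit 14: prefix='00' -> emit 'f', reset
Bit 15: prefix='0' (no match yet)
Bit 16: prefix='01' -> emit 'i', reset
Bit 17: prefix='1' -> emit 'b', reset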